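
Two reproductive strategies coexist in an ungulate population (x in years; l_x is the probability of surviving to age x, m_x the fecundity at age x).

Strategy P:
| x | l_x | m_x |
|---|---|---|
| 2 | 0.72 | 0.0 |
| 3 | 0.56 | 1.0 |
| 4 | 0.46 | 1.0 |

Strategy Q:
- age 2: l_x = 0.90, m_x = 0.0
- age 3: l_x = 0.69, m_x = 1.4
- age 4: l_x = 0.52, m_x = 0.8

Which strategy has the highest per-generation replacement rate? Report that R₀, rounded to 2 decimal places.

1.38

Strategy P: R₀ = 0.72×0.0 + 0.56×1.0 + 0.46×1.0 = 1.0200
Strategy Q: R₀ = 0.90×0.0 + 0.69×1.4 + 0.52×0.8 = 1.3820
Highest R₀: strategy Q with 1.3820.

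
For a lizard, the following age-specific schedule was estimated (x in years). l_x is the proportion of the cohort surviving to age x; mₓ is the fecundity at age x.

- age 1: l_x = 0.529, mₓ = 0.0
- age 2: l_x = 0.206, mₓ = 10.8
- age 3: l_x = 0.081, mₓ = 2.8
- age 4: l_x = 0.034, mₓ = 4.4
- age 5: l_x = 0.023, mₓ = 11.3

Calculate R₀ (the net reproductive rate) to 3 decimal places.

2.861

R₀ = Σ l_x mₓ:
  age 1: 0.529 × 0.0 = 0.0000
  age 2: 0.206 × 10.8 = 2.2248
  age 3: 0.081 × 2.8 = 0.2268
  age 4: 0.034 × 4.4 = 0.1496
  age 5: 0.023 × 11.3 = 0.2599
R₀ = 0.0000 + 2.2248 + 0.2268 + 0.1496 + 0.2599 = 2.8611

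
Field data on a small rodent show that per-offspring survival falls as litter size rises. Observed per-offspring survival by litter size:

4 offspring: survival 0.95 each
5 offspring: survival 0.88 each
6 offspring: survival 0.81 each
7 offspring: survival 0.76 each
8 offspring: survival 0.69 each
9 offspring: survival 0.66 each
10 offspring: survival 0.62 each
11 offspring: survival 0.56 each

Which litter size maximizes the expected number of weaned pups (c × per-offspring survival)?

10

Expected weaned pups = c × s(c):
  c=4: 4 × 0.95 = 3.800
  c=5: 5 × 0.88 = 4.400
  c=6: 6 × 0.81 = 4.860
  c=7: 7 × 0.76 = 5.320
  c=8: 8 × 0.69 = 5.520
  c=9: 9 × 0.66 = 5.940
  c=10: 10 × 0.62 = 6.200
  c=11: 11 × 0.56 = 6.160
Maximum at c = 10 (6.200 weaned pups).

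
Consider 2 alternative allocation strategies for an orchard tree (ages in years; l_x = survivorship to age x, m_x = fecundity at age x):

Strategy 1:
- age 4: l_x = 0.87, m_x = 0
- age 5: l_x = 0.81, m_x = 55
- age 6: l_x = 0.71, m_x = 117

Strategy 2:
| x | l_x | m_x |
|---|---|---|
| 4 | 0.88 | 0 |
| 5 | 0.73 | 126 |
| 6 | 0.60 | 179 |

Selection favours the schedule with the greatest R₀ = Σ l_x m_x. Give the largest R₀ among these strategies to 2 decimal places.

199.38

Strategy 1: R₀ = 0.87×0 + 0.81×55 + 0.71×117 = 127.6200
Strategy 2: R₀ = 0.88×0 + 0.73×126 + 0.60×179 = 199.3800
Highest R₀: strategy 2 with 199.3800.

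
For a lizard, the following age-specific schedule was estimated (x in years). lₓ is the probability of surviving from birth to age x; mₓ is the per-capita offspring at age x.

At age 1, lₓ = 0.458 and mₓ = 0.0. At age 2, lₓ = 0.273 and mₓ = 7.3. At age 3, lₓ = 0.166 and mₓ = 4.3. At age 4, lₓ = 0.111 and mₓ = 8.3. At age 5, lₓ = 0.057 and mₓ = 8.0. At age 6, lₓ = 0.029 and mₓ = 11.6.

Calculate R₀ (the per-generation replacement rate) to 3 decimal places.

4.420

R₀ = Σ lₓ mₓ:
  age 1: 0.458 × 0.0 = 0.0000
  age 2: 0.273 × 7.3 = 1.9929
  age 3: 0.166 × 4.3 = 0.7138
  age 4: 0.111 × 8.3 = 0.9213
  age 5: 0.057 × 8.0 = 0.4560
  age 6: 0.029 × 11.6 = 0.3364
R₀ = 0.0000 + 1.9929 + 0.7138 + 0.9213 + 0.4560 + 0.3364 = 4.4204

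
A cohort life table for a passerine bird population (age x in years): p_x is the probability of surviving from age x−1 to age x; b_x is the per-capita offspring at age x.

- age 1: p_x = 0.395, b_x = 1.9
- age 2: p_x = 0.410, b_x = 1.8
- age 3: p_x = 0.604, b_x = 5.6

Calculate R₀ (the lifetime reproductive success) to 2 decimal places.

1.59

Survivorship from birth: l_x = p_1·p_2·…·p_x.
  l_1 = 0.39500
  l_2 = 0.16195
  l_3 = 0.09782
R₀ = Σ l_x b_x:
  age 1: 0.39500 × 1.9 = 0.7505
  age 2: 0.16195 × 1.8 = 0.2915
  age 3: 0.09782 × 5.6 = 0.5478
R₀ = 0.7505 + 0.2915 + 0.5478 = 1.5898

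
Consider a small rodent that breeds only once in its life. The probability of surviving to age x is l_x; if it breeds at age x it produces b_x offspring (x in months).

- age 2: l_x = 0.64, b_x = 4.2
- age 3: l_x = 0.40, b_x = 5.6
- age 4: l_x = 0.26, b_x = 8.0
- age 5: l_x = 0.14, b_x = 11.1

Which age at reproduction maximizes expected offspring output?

Expected offspring if breeding at age x = l_x × b_x:
  age 2: 0.64 × 4.2 = 2.688
  age 3: 0.40 × 5.6 = 2.240
  age 4: 0.26 × 8.0 = 2.080
  age 5: 0.14 × 11.1 = 1.554
Maximum at age 2 (2.688).

2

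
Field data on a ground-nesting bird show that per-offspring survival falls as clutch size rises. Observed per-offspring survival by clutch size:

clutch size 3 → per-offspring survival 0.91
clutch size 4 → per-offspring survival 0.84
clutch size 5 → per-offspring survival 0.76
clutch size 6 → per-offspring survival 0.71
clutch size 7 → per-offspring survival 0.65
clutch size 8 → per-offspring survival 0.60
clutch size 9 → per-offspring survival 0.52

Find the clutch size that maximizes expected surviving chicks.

8

Expected surviving chicks = c × s(c):
  c=3: 3 × 0.91 = 2.730
  c=4: 4 × 0.84 = 3.360
  c=5: 5 × 0.76 = 3.800
  c=6: 6 × 0.71 = 4.260
  c=7: 7 × 0.65 = 4.550
  c=8: 8 × 0.60 = 4.800
  c=9: 9 × 0.52 = 4.680
Maximum at c = 8 (4.800 surviving chicks).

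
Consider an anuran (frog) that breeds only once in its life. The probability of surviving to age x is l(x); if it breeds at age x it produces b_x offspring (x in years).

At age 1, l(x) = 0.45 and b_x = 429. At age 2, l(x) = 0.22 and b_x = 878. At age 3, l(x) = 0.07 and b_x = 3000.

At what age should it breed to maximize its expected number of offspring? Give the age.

3

Expected offspring if breeding at age x = l(x) × b_x:
  age 1: 0.45 × 429 = 193.050
  age 2: 0.22 × 878 = 193.160
  age 3: 0.07 × 3000 = 210.000
Maximum at age 3 (210.000).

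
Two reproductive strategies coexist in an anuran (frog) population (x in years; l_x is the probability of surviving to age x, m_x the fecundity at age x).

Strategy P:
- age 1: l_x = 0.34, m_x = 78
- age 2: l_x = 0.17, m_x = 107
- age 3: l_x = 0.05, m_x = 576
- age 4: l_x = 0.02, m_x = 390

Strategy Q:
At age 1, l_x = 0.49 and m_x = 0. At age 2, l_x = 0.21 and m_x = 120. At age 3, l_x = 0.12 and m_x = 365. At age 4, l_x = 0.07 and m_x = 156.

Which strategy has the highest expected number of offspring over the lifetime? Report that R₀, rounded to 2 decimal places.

81.31

Strategy P: R₀ = 0.34×78 + 0.17×107 + 0.05×576 + 0.02×390 = 81.3100
Strategy Q: R₀ = 0.49×0 + 0.21×120 + 0.12×365 + 0.07×156 = 79.9200
Highest R₀: strategy P with 81.3100.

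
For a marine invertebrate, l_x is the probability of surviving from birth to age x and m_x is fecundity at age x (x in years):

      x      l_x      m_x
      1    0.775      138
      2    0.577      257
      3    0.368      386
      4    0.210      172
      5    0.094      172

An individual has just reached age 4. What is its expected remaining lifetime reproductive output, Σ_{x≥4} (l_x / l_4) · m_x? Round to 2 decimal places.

248.99

l_4 = 0.210. Conditional survival from age 4 to x is l_x / l_4.
  x=4: (0.210/0.210) × 172 = 172.0000
  x=5: (0.094/0.210) × 172 = 76.9905
Sum = 172.0000 + 76.9905 = 248.9905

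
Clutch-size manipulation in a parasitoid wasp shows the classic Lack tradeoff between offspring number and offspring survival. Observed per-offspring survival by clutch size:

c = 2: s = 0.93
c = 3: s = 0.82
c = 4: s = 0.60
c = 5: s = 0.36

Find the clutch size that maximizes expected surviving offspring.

Expected surviving offspring = c × s(c):
  c=2: 2 × 0.93 = 1.860
  c=3: 3 × 0.82 = 2.460
  c=4: 4 × 0.60 = 2.400
  c=5: 5 × 0.36 = 1.800
Maximum at c = 3 (2.460 surviving offspring).

3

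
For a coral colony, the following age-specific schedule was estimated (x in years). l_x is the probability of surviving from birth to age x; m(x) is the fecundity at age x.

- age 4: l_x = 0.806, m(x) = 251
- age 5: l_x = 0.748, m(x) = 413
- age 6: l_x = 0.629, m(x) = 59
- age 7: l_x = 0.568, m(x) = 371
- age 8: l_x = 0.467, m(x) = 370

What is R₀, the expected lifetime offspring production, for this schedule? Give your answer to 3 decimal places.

R₀ = Σ l_x m(x):
  age 4: 0.806 × 251 = 202.3060
  age 5: 0.748 × 413 = 308.9240
  age 6: 0.629 × 59 = 37.1110
  age 7: 0.568 × 371 = 210.7280
  age 8: 0.467 × 370 = 172.7900
R₀ = 202.3060 + 308.9240 + 37.1110 + 210.7280 + 172.7900 = 931.8590

931.859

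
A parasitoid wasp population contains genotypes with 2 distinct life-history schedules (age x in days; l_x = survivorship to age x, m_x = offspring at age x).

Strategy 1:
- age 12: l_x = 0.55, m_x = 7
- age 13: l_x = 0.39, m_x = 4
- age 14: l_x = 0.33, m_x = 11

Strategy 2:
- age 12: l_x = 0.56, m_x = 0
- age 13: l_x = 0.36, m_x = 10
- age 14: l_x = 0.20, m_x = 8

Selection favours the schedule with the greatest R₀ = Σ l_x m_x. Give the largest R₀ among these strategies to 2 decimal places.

9.04

Strategy 1: R₀ = 0.55×7 + 0.39×4 + 0.33×11 = 9.0400
Strategy 2: R₀ = 0.56×0 + 0.36×10 + 0.20×8 = 5.2000
Highest R₀: strategy 1 with 9.0400.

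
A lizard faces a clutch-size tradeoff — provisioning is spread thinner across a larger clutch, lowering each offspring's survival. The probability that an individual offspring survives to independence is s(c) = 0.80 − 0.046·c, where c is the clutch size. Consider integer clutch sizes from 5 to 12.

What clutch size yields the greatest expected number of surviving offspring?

9

Expected surviving offspring = c × s(c):
  c=5: 5 × 0.570 = 2.850
  c=6: 6 × 0.524 = 3.144
  c=7: 7 × 0.478 = 3.346
  c=8: 8 × 0.432 = 3.456
  c=9: 9 × 0.386 = 3.474
  c=10: 10 × 0.340 = 3.400
  c=11: 11 × 0.294 = 3.234
  c=12: 12 × 0.248 = 2.976
Maximum at c = 9 (3.474 surviving offspring).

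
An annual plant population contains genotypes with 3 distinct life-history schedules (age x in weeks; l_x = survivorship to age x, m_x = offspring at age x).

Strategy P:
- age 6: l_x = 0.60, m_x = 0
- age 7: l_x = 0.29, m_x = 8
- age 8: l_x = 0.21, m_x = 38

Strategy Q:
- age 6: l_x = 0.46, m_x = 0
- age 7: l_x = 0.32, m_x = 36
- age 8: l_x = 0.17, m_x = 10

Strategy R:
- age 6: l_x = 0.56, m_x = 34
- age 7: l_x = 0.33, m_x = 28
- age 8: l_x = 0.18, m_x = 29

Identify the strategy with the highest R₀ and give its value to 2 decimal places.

Strategy P: R₀ = 0.60×0 + 0.29×8 + 0.21×38 = 10.3000
Strategy Q: R₀ = 0.46×0 + 0.32×36 + 0.17×10 = 13.2200
Strategy R: R₀ = 0.56×34 + 0.33×28 + 0.18×29 = 33.5000
Highest R₀: strategy R with 33.5000.

33.50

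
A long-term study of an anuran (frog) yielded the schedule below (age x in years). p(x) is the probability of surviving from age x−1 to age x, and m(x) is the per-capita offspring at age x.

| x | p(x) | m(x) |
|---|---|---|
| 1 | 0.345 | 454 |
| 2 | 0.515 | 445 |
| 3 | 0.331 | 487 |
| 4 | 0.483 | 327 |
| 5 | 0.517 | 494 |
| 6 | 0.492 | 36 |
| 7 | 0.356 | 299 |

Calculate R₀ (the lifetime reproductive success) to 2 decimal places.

281.91

Survivorship from birth: l_x = p_1·p_2·…·p_x.
  l_1 = 0.34500
  l_2 = 0.17767
  l_3 = 0.05881
  l_4 = 0.02841
  l_5 = 0.01469
  l_6 = 0.00723
  l_7 = 0.00257
R₀ = Σ l_x m(x):
  age 1: 0.34500 × 454 = 156.6300
  age 2: 0.17767 × 445 = 79.0631
  age 3: 0.05881 × 487 = 28.6405
  age 4: 0.02841 × 327 = 9.2901
  age 5: 0.01469 × 494 = 7.2569
  age 6: 0.00723 × 36 = 0.2603
  age 7: 0.00257 × 299 = 0.7684
R₀ = 156.6300 + 79.0631 + 28.6405 + 9.2901 + 7.2569 + 0.2603 + 0.7684 = 281.9093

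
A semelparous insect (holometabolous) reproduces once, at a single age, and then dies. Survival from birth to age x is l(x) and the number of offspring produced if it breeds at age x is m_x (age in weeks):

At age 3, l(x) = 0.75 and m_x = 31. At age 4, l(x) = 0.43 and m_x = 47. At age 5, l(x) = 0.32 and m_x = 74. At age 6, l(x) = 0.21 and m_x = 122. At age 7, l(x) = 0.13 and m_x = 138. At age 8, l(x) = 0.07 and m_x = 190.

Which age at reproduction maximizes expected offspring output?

Expected offspring if breeding at age x = l(x) × m_x:
  age 3: 0.75 × 31 = 23.250
  age 4: 0.43 × 47 = 20.210
  age 5: 0.32 × 74 = 23.680
  age 6: 0.21 × 122 = 25.620
  age 7: 0.13 × 138 = 17.940
  age 8: 0.07 × 190 = 13.300
Maximum at age 6 (25.620).

6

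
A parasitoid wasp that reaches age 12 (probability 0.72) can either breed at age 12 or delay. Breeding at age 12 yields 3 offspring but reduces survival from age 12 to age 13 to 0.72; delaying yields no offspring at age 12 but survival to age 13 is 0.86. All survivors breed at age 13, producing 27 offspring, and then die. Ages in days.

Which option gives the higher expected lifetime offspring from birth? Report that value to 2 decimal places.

16.72

breed at age 12: R₀ = 0.72 × (3 + 0.72 × 27) = 0.72 × 22.4400 = 16.1568
delay to age 13: R₀ = 0.72 × (0.86 × 27) = 0.72 × 23.2200 = 16.7184
Higher: delay to age 13 (16.7184).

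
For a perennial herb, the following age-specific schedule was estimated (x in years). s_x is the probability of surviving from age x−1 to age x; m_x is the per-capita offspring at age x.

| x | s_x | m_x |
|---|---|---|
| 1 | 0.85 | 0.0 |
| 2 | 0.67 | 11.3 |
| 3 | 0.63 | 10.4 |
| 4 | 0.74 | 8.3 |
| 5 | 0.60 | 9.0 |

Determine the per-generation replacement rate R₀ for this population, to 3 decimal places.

Survivorship from birth: l_x = s_1·s_2·…·s_x.
  l_1 = 0.85000
  l_2 = 0.56950
  l_3 = 0.35879
  l_4 = 0.26550
  l_5 = 0.15930
R₀ = Σ l_x m_x:
  age 1: 0.85000 × 0.0 = 0.0000
  age 2: 0.56950 × 11.3 = 6.4354
  age 3: 0.35879 × 10.4 = 3.7314
  age 4: 0.26550 × 8.3 = 2.2037
  age 5: 0.15930 × 9.0 = 1.4337
R₀ = 0.0000 + 6.4354 + 3.7314 + 2.2037 + 1.4337 = 13.8041

13.804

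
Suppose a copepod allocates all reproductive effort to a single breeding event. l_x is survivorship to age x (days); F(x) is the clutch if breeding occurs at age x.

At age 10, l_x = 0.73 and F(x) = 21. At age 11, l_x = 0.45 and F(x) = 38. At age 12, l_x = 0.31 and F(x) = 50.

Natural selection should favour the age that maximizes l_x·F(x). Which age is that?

11

Expected offspring if breeding at age x = l_x × F(x):
  age 10: 0.73 × 21 = 15.330
  age 11: 0.45 × 38 = 17.100
  age 12: 0.31 × 50 = 15.500
Maximum at age 11 (17.100).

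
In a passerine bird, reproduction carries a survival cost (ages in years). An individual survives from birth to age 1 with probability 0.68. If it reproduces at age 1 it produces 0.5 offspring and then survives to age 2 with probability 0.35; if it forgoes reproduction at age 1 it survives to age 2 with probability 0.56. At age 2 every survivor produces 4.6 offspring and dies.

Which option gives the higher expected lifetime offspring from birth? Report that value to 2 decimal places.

1.75

breed at age 1: R₀ = 0.68 × (0.5 + 0.35 × 4.6) = 0.68 × 2.1100 = 1.4348
delay to age 2: R₀ = 0.68 × (0.56 × 4.6) = 0.68 × 2.5760 = 1.7517
Higher: delay to age 2 (1.7517).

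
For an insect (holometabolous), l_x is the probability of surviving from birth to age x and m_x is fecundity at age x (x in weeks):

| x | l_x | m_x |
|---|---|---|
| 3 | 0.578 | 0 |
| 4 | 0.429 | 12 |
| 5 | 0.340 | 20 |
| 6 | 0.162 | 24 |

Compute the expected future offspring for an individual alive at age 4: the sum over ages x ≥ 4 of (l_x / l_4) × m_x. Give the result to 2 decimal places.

l_4 = 0.429. Conditional survival from age 4 to x is l_x / l_4.
  x=4: (0.429/0.429) × 12 = 12.0000
  x=5: (0.340/0.429) × 20 = 15.8508
  x=6: (0.162/0.429) × 24 = 9.0629
Sum = 12.0000 + 15.8508 + 9.0629 = 36.9138

36.91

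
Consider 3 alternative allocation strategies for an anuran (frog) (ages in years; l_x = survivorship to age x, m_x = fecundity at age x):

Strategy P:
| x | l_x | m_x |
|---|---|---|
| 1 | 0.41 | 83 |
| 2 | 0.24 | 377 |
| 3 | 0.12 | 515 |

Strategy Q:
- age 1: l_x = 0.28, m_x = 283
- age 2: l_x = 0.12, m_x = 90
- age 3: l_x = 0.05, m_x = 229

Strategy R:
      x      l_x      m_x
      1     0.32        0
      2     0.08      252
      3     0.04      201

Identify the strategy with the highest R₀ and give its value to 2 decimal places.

Strategy P: R₀ = 0.41×83 + 0.24×377 + 0.12×515 = 186.3100
Strategy Q: R₀ = 0.28×283 + 0.12×90 + 0.05×229 = 101.4900
Strategy R: R₀ = 0.32×0 + 0.08×252 + 0.04×201 = 28.2000
Highest R₀: strategy P with 186.3100.

186.31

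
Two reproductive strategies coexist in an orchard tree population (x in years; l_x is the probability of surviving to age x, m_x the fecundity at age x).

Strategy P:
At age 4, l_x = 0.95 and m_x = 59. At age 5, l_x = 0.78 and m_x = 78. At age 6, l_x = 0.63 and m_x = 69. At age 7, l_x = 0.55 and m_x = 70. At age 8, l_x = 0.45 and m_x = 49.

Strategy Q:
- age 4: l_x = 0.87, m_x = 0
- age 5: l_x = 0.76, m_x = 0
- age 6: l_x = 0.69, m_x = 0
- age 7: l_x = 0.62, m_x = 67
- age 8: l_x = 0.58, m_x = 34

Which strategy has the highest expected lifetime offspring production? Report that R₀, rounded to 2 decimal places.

Strategy P: R₀ = 0.95×59 + 0.78×78 + 0.63×69 + 0.55×70 + 0.45×49 = 220.9100
Strategy Q: R₀ = 0.87×0 + 0.76×0 + 0.69×0 + 0.62×67 + 0.58×34 = 61.2600
Highest R₀: strategy P with 220.9100.

220.91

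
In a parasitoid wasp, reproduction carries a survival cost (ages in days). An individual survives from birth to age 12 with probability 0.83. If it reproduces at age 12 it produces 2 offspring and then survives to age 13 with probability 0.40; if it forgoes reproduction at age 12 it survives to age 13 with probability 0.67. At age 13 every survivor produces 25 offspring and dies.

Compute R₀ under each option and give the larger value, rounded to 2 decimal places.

breed at age 12: R₀ = 0.83 × (2 + 0.40 × 25) = 0.83 × 12.0000 = 9.9600
delay to age 13: R₀ = 0.83 × (0.67 × 25) = 0.83 × 16.7500 = 13.9025
Higher: delay to age 13 (13.9025).

13.90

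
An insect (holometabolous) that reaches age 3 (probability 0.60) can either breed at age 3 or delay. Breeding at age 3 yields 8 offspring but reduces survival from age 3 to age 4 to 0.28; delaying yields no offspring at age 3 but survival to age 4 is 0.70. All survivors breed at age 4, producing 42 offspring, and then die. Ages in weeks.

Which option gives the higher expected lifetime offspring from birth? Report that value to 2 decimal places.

17.64

breed at age 3: R₀ = 0.60 × (8 + 0.28 × 42) = 0.60 × 19.7600 = 11.8560
delay to age 4: R₀ = 0.60 × (0.70 × 42) = 0.60 × 29.4000 = 17.6400
Higher: delay to age 4 (17.6400).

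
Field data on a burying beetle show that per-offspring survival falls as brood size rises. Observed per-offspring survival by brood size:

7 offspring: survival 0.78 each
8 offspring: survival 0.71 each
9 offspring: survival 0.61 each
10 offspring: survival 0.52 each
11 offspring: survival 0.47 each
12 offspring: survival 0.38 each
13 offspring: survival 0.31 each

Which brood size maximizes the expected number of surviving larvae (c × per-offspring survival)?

Expected surviving larvae = c × s(c):
  c=7: 7 × 0.78 = 5.460
  c=8: 8 × 0.71 = 5.680
  c=9: 9 × 0.61 = 5.490
  c=10: 10 × 0.52 = 5.200
  c=11: 11 × 0.47 = 5.170
  c=12: 12 × 0.38 = 4.560
  c=13: 13 × 0.31 = 4.030
Maximum at c = 8 (5.680 surviving larvae).

8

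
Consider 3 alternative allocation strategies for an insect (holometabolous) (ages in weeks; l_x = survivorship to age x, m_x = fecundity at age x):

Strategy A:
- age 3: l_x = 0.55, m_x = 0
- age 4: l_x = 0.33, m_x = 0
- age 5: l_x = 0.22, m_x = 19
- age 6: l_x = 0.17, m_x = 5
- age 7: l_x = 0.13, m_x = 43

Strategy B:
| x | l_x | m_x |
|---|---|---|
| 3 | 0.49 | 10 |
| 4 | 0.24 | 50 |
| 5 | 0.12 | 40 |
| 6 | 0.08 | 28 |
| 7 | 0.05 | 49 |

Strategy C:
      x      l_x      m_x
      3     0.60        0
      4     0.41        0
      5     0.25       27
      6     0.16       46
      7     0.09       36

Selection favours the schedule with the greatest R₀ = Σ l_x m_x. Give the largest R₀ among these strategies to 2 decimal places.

Strategy A: R₀ = 0.55×0 + 0.33×0 + 0.22×19 + 0.17×5 + 0.13×43 = 10.6200
Strategy B: R₀ = 0.49×10 + 0.24×50 + 0.12×40 + 0.08×28 + 0.05×49 = 26.3900
Strategy C: R₀ = 0.60×0 + 0.41×0 + 0.25×27 + 0.16×46 + 0.09×36 = 17.3500
Highest R₀: strategy B with 26.3900.

26.39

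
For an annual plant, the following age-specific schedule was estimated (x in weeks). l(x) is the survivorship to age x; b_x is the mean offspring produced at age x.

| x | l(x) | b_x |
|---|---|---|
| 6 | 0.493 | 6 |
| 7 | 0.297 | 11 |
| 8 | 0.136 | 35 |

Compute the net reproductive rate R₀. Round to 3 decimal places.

10.985

R₀ = Σ l(x) b_x:
  age 6: 0.493 × 6 = 2.9580
  age 7: 0.297 × 11 = 3.2670
  age 8: 0.136 × 35 = 4.7600
R₀ = 2.9580 + 3.2670 + 4.7600 = 10.9850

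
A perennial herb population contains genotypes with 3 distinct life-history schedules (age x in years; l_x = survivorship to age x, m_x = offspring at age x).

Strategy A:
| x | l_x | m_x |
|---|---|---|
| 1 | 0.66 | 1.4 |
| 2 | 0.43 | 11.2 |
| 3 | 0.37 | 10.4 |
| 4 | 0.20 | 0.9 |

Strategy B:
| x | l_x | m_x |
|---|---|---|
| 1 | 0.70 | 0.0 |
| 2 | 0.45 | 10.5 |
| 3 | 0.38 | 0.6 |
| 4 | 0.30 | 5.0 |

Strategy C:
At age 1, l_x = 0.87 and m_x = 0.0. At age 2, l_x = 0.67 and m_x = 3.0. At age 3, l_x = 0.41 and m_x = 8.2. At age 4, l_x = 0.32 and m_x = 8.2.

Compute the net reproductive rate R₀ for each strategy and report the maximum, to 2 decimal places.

Strategy A: R₀ = 0.66×1.4 + 0.43×11.2 + 0.37×10.4 + 0.20×0.9 = 9.7680
Strategy B: R₀ = 0.70×0.0 + 0.45×10.5 + 0.38×0.6 + 0.30×5.0 = 6.4530
Strategy C: R₀ = 0.87×0.0 + 0.67×3.0 + 0.41×8.2 + 0.32×8.2 = 7.9960
Highest R₀: strategy A with 9.7680.

9.77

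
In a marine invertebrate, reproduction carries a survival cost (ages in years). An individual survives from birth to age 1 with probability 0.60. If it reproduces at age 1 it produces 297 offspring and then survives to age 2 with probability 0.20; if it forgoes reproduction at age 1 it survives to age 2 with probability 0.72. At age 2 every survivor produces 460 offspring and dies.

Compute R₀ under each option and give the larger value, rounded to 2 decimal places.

233.40

breed at age 1: R₀ = 0.60 × (297 + 0.20 × 460) = 0.60 × 389.0000 = 233.4000
delay to age 2: R₀ = 0.60 × (0.72 × 460) = 0.60 × 331.2000 = 198.7200
Higher: breed at age 1 (233.4000).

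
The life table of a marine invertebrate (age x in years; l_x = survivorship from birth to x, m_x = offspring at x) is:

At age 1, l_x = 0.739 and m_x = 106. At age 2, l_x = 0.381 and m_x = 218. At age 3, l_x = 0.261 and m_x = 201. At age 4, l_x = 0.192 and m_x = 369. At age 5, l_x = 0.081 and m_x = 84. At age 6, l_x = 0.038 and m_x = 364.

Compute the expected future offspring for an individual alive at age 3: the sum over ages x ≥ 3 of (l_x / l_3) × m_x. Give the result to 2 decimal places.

551.51

l_3 = 0.261. Conditional survival from age 3 to x is l_x / l_3.
  x=3: (0.261/0.261) × 201 = 201.0000
  x=4: (0.192/0.261) × 369 = 271.4483
  x=5: (0.081/0.261) × 84 = 26.0690
  x=6: (0.038/0.261) × 364 = 52.9962
Sum = 201.0000 + 271.4483 + 26.0690 + 52.9962 = 551.5134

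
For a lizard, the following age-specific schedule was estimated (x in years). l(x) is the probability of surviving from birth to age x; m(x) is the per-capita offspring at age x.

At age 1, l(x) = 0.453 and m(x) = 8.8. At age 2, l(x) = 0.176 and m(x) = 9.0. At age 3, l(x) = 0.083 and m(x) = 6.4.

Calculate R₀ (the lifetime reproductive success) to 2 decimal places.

6.10

R₀ = Σ l(x) m(x):
  age 1: 0.453 × 8.8 = 3.9864
  age 2: 0.176 × 9.0 = 1.5840
  age 3: 0.083 × 6.4 = 0.5312
R₀ = 3.9864 + 1.5840 + 0.5312 = 6.1016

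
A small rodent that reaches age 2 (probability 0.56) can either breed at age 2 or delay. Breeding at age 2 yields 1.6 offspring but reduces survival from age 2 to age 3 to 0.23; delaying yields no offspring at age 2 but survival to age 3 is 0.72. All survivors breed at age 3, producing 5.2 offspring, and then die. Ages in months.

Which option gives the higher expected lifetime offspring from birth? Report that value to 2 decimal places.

2.10

breed at age 2: R₀ = 0.56 × (1.6 + 0.23 × 5.2) = 0.56 × 2.7960 = 1.5658
delay to age 3: R₀ = 0.56 × (0.72 × 5.2) = 0.56 × 3.7440 = 2.0966
Higher: delay to age 3 (2.0966).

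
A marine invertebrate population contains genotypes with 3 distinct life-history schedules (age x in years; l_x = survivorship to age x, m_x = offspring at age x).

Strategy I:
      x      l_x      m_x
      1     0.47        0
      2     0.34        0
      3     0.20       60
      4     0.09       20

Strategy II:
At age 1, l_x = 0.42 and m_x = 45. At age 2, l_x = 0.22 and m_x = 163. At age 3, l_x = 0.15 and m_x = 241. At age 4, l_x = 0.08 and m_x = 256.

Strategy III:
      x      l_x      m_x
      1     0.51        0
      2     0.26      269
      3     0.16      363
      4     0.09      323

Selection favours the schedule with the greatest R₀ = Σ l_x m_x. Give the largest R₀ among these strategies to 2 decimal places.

157.09

Strategy I: R₀ = 0.47×0 + 0.34×0 + 0.20×60 + 0.09×20 = 13.8000
Strategy II: R₀ = 0.42×45 + 0.22×163 + 0.15×241 + 0.08×256 = 111.3900
Strategy III: R₀ = 0.51×0 + 0.26×269 + 0.16×363 + 0.09×323 = 157.0900
Highest R₀: strategy III with 157.0900.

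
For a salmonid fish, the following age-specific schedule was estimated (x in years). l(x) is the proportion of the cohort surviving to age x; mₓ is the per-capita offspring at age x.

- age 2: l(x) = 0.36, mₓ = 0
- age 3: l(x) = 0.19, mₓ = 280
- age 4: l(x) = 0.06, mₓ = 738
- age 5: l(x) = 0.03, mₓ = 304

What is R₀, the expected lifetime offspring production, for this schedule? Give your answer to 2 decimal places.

R₀ = Σ l(x) mₓ:
  age 2: 0.36 × 0 = 0.0000
  age 3: 0.19 × 280 = 53.2000
  age 4: 0.06 × 738 = 44.2800
  age 5: 0.03 × 304 = 9.1200
R₀ = 0.0000 + 53.2000 + 44.2800 + 9.1200 = 106.6000

106.60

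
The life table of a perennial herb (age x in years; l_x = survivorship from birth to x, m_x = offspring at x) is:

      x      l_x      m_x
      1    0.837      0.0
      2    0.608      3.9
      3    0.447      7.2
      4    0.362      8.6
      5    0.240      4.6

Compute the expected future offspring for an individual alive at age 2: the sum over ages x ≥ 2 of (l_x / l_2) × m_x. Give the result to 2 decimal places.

l_2 = 0.608. Conditional survival from age 2 to x is l_x / l_2.
  x=2: (0.608/0.608) × 3.9 = 3.9000
  x=3: (0.447/0.608) × 7.2 = 5.2934
  x=4: (0.362/0.608) × 8.6 = 5.1204
  x=5: (0.240/0.608) × 4.6 = 1.8158
Sum = 3.9000 + 5.2934 + 5.1204 + 1.8158 = 16.1296

16.13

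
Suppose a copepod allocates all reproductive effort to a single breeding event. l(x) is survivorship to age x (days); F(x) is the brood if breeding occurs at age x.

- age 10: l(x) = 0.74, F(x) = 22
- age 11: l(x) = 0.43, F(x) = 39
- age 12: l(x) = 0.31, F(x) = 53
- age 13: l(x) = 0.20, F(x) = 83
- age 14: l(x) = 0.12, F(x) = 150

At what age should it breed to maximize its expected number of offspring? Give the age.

Expected offspring if breeding at age x = l(x) × F(x):
  age 10: 0.74 × 22 = 16.280
  age 11: 0.43 × 39 = 16.770
  age 12: 0.31 × 53 = 16.430
  age 13: 0.20 × 83 = 16.600
  age 14: 0.12 × 150 = 18.000
Maximum at age 14 (18.000).

14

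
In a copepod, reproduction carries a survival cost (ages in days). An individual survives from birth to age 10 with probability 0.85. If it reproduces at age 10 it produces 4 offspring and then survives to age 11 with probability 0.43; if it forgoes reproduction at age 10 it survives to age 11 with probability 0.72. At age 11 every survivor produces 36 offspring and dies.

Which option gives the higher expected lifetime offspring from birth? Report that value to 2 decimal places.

22.03

breed at age 10: R₀ = 0.85 × (4 + 0.43 × 36) = 0.85 × 19.4800 = 16.5580
delay to age 11: R₀ = 0.85 × (0.72 × 36) = 0.85 × 25.9200 = 22.0320
Higher: delay to age 11 (22.0320).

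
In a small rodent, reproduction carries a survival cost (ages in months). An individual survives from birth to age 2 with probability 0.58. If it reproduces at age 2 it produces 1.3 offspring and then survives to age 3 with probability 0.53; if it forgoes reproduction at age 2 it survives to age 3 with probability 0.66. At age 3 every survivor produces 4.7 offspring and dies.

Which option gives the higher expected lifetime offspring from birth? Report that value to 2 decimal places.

breed at age 2: R₀ = 0.58 × (1.3 + 0.53 × 4.7) = 0.58 × 3.7910 = 2.1988
delay to age 3: R₀ = 0.58 × (0.66 × 4.7) = 0.58 × 3.1020 = 1.7992
Higher: breed at age 2 (2.1988).

2.20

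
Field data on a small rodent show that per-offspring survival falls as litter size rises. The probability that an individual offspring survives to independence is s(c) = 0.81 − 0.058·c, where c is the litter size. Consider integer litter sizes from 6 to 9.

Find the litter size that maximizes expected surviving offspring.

7

Expected surviving offspring = c × s(c):
  c=6: 6 × 0.462 = 2.772
  c=7: 7 × 0.404 = 2.828
  c=8: 8 × 0.346 = 2.768
  c=9: 9 × 0.288 = 2.592
Maximum at c = 7 (2.828 surviving offspring).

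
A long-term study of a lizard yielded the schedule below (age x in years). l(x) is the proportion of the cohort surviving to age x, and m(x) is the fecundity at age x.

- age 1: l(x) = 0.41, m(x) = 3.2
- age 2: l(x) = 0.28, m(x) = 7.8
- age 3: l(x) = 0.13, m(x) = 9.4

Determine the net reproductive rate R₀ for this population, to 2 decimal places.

R₀ = Σ l(x) m(x):
  age 1: 0.41 × 3.2 = 1.3120
  age 2: 0.28 × 7.8 = 2.1840
  age 3: 0.13 × 9.4 = 1.2220
R₀ = 1.3120 + 2.1840 + 1.2220 = 4.7180

4.72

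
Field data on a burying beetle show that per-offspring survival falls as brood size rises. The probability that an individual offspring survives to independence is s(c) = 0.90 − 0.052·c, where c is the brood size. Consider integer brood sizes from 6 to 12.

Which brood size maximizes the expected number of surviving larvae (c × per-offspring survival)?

Expected surviving larvae = c × s(c):
  c=6: 6 × 0.588 = 3.528
  c=7: 7 × 0.536 = 3.752
  c=8: 8 × 0.484 = 3.872
  c=9: 9 × 0.432 = 3.888
  c=10: 10 × 0.380 = 3.800
  c=11: 11 × 0.328 = 3.608
  c=12: 12 × 0.276 = 3.312
Maximum at c = 9 (3.888 surviving larvae).

9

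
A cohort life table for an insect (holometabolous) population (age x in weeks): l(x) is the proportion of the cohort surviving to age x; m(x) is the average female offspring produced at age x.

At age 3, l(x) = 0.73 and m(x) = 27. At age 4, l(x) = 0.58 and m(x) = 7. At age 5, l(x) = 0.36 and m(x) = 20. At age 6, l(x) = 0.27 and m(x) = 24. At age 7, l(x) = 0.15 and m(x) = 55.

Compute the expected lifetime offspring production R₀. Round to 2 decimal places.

45.70

R₀ = Σ l(x) m(x):
  age 3: 0.73 × 27 = 19.7100
  age 4: 0.58 × 7 = 4.0600
  age 5: 0.36 × 20 = 7.2000
  age 6: 0.27 × 24 = 6.4800
  age 7: 0.15 × 55 = 8.2500
R₀ = 19.7100 + 4.0600 + 7.2000 + 6.4800 + 8.2500 = 45.7000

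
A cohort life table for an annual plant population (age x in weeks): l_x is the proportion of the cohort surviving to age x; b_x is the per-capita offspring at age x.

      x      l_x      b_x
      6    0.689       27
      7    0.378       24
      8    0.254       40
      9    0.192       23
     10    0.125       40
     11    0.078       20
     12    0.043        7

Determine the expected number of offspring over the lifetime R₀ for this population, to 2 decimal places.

49.11

R₀ = Σ l_x b_x:
  age 6: 0.689 × 27 = 18.6030
  age 7: 0.378 × 24 = 9.0720
  age 8: 0.254 × 40 = 10.1600
  age 9: 0.192 × 23 = 4.4160
  age 10: 0.125 × 40 = 5.0000
  age 11: 0.078 × 20 = 1.5600
  age 12: 0.043 × 7 = 0.3010
R₀ = 18.6030 + 9.0720 + 10.1600 + 4.4160 + 5.0000 + 1.5600 + 0.3010 = 49.1120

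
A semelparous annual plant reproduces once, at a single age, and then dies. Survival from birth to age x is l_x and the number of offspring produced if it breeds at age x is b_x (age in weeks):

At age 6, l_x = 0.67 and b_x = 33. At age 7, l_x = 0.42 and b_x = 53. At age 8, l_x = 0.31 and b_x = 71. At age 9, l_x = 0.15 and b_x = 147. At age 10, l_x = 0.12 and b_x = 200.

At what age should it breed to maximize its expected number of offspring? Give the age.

Expected offspring if breeding at age x = l_x × b_x:
  age 6: 0.67 × 33 = 22.110
  age 7: 0.42 × 53 = 22.260
  age 8: 0.31 × 71 = 22.010
  age 9: 0.15 × 147 = 22.050
  age 10: 0.12 × 200 = 24.000
Maximum at age 10 (24.000).

10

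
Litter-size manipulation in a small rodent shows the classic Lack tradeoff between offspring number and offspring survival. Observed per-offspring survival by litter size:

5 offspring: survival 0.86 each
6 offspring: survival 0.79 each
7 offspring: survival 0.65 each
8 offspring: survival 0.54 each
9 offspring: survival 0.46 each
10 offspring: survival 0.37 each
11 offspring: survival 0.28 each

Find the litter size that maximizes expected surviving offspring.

Expected surviving offspring = c × s(c):
  c=5: 5 × 0.86 = 4.300
  c=6: 6 × 0.79 = 4.740
  c=7: 7 × 0.65 = 4.550
  c=8: 8 × 0.54 = 4.320
  c=9: 9 × 0.46 = 4.140
  c=10: 10 × 0.37 = 3.700
  c=11: 11 × 0.28 = 3.080
Maximum at c = 6 (4.740 surviving offspring).

6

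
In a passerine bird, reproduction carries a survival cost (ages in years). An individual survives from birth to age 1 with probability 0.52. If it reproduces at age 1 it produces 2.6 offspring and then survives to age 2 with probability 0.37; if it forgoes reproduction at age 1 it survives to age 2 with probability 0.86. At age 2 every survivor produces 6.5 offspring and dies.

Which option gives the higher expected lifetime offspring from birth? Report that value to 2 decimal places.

breed at age 1: R₀ = 0.52 × (2.6 + 0.37 × 6.5) = 0.52 × 5.0050 = 2.6026
delay to age 2: R₀ = 0.52 × (0.86 × 6.5) = 0.52 × 5.5900 = 2.9068
Higher: delay to age 2 (2.9068).

2.91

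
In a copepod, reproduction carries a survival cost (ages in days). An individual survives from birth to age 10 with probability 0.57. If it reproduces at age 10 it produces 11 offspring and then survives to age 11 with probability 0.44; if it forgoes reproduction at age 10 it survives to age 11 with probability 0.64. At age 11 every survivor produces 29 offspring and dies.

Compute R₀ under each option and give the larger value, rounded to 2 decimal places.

13.54

breed at age 10: R₀ = 0.57 × (11 + 0.44 × 29) = 0.57 × 23.7600 = 13.5432
delay to age 11: R₀ = 0.57 × (0.64 × 29) = 0.57 × 18.5600 = 10.5792
Higher: breed at age 10 (13.5432).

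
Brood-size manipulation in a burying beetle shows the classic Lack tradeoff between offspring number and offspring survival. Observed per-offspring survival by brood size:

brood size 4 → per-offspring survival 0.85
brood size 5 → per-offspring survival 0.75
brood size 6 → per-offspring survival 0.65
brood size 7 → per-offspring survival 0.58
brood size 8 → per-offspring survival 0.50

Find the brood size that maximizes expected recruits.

7

Expected recruits = c × s(c):
  c=4: 4 × 0.85 = 3.400
  c=5: 5 × 0.75 = 3.750
  c=6: 6 × 0.65 = 3.900
  c=7: 7 × 0.58 = 4.060
  c=8: 8 × 0.50 = 4.000
Maximum at c = 7 (4.060 recruits).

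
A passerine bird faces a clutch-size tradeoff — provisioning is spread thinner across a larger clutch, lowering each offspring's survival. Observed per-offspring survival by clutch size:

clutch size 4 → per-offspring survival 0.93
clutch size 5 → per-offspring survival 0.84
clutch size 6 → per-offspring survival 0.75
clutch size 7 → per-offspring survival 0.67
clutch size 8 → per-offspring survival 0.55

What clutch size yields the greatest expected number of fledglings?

Expected fledglings = c × s(c):
  c=4: 4 × 0.93 = 3.720
  c=5: 5 × 0.84 = 4.200
  c=6: 6 × 0.75 = 4.500
  c=7: 7 × 0.67 = 4.690
  c=8: 8 × 0.55 = 4.400
Maximum at c = 7 (4.690 fledglings).

7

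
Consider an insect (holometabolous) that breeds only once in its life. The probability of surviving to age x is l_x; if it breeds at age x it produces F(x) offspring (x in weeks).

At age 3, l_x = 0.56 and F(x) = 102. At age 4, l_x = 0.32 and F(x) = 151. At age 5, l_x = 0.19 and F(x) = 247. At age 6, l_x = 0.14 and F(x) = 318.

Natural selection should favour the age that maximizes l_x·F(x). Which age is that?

3

Expected offspring if breeding at age x = l_x × F(x):
  age 3: 0.56 × 102 = 57.120
  age 4: 0.32 × 151 = 48.320
  age 5: 0.19 × 247 = 46.930
  age 6: 0.14 × 318 = 44.520
Maximum at age 3 (57.120).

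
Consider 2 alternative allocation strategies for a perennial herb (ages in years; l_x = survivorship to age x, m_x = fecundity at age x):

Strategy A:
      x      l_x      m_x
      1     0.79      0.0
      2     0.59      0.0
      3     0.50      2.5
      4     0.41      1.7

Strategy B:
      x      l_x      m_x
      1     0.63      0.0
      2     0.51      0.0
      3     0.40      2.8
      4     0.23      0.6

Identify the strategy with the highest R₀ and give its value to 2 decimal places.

1.95

Strategy A: R₀ = 0.79×0.0 + 0.59×0.0 + 0.50×2.5 + 0.41×1.7 = 1.9470
Strategy B: R₀ = 0.63×0.0 + 0.51×0.0 + 0.40×2.8 + 0.23×0.6 = 1.2580
Highest R₀: strategy A with 1.9470.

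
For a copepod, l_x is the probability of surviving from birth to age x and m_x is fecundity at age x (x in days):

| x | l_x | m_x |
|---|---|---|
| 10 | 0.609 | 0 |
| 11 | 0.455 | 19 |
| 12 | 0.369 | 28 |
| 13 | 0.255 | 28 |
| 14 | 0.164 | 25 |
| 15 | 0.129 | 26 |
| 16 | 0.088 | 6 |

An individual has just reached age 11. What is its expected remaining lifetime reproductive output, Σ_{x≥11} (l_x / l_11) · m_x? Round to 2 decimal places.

l_11 = 0.455. Conditional survival from age 11 to x is l_x / l_11.
  x=11: (0.455/0.455) × 19 = 19.0000
  x=12: (0.369/0.455) × 28 = 22.7077
  x=13: (0.255/0.455) × 28 = 15.6923
  x=14: (0.164/0.455) × 25 = 9.0110
  x=15: (0.129/0.455) × 26 = 7.3714
  x=16: (0.088/0.455) × 6 = 1.1604
Sum = 19.0000 + 22.7077 + 15.6923 + 9.0110 + 7.3714 + 1.1604 = 74.9429

74.94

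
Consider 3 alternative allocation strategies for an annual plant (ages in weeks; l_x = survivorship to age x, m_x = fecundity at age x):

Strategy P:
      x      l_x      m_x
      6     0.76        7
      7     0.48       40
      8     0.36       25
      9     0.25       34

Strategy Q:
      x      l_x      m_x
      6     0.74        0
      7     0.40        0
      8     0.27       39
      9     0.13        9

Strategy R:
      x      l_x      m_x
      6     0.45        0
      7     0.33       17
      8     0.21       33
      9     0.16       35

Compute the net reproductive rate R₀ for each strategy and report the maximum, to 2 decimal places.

42.02

Strategy P: R₀ = 0.76×7 + 0.48×40 + 0.36×25 + 0.25×34 = 42.0200
Strategy Q: R₀ = 0.74×0 + 0.40×0 + 0.27×39 + 0.13×9 = 11.7000
Strategy R: R₀ = 0.45×0 + 0.33×17 + 0.21×33 + 0.16×35 = 18.1400
Highest R₀: strategy P with 42.0200.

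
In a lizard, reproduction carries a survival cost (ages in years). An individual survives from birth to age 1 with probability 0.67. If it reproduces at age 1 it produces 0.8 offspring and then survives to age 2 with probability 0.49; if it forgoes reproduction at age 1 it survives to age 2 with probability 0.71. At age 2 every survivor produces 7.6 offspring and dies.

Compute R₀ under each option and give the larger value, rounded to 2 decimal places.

breed at age 1: R₀ = 0.67 × (0.8 + 0.49 × 7.6) = 0.67 × 4.5240 = 3.0311
delay to age 2: R₀ = 0.67 × (0.71 × 7.6) = 0.67 × 5.3960 = 3.6153
Higher: delay to age 2 (3.6153).

3.62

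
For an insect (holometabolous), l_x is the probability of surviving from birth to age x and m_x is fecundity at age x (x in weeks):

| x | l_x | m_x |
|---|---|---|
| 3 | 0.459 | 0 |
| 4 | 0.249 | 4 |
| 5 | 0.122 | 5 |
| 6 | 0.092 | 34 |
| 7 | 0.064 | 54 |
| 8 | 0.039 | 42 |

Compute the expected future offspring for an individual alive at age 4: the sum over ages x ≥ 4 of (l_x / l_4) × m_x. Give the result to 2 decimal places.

39.47

l_4 = 0.249. Conditional survival from age 4 to x is l_x / l_4.
  x=4: (0.249/0.249) × 4 = 4.0000
  x=5: (0.122/0.249) × 5 = 2.4498
  x=6: (0.092/0.249) × 34 = 12.5622
  x=7: (0.064/0.249) × 54 = 13.8795
  x=8: (0.039/0.249) × 42 = 6.5783
Sum = 4.0000 + 2.4498 + 12.5622 + 13.8795 + 6.5783 = 39.4699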